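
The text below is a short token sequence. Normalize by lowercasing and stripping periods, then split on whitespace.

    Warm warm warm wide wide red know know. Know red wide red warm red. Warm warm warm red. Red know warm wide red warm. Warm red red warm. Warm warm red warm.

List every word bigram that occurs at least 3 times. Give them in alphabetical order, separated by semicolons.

red warm; warm red; warm warm; wide red

Bigram counts meeting the condition (at least 3 times):
  red warm: 5
  warm red: 4
  warm warm: 7
  wide red: 3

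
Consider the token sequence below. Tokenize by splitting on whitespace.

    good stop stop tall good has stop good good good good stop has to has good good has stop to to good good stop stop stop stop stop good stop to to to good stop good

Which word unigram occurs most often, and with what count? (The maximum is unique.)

"good", 13 times

Unigram frequencies (highest first):
  good: 13
  stop: 12
  to: 6
  has: 4
  tall: 1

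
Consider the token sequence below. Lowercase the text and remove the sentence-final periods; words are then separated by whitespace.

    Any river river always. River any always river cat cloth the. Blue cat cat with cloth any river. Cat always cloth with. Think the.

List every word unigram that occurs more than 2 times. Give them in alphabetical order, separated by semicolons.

Unigram counts meeting the condition (more than 2 times):
  always: 3
  any: 3
  cat: 4
  cloth: 3
  river: 5

always; any; cat; cloth; river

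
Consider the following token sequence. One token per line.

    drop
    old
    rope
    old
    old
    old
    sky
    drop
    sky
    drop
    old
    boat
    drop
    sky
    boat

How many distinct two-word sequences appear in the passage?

15 tokens → 14 bigram windows in total.
Repeated bigrams (each contributes count−1 duplicates):
  drop old: 2
  drop sky: 2
  old old: 2
  sky drop: 2
4 duplicate windows → 14 − 4 = 10 distinct.

10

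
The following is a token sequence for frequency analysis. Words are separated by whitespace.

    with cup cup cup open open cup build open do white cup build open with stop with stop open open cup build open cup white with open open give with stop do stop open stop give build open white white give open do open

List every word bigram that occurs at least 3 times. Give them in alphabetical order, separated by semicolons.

build open; cup build; open cup; open open; with stop

Bigram counts meeting the condition (at least 3 times):
  build open: 4
  cup build: 3
  open cup: 3
  open open: 3
  with stop: 3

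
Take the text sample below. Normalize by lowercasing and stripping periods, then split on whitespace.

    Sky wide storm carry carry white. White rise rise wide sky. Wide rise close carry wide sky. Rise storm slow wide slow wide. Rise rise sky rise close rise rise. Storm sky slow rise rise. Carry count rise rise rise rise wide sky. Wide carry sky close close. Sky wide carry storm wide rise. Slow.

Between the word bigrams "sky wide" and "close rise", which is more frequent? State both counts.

"sky wide" (4 vs 1)

"sky wide": 4 occurrences
"close rise": 1 occurrence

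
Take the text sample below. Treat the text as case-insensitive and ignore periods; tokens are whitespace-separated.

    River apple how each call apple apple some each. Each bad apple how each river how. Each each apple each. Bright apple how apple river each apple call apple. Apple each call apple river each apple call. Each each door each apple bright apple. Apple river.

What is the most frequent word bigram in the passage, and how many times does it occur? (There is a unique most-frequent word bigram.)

Bigram frequencies (highest first):
  each apple: 4
  apple how: 3
  how each: 3
  call apple: 3
  apple apple: 3
  each each: 3
  … (19 more, each ≤ 3)

"each apple", 4 times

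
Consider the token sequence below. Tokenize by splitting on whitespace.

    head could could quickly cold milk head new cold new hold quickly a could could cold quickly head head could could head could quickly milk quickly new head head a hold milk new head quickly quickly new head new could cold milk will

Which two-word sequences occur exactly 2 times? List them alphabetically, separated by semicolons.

Bigram counts meeting the condition (exactly 2 times):
  cold milk: 2
  could cold: 2
  could quickly: 2
  head head: 2
  head new: 2
  quickly new: 2

cold milk; could cold; could quickly; head head; head new; quickly new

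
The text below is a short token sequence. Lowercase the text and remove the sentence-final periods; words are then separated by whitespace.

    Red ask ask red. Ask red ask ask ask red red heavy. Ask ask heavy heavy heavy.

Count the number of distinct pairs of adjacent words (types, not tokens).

17 tokens → 16 bigram windows in total.
Repeated bigrams (each contributes count−1 duplicates):
  ask ask: 4
  ask red: 3
  red ask: 3
  heavy heavy: 2
8 duplicate windows → 16 − 8 = 8 distinct.

8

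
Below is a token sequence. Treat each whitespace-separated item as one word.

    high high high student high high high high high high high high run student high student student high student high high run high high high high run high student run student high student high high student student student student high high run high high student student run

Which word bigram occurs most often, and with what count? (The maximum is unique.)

Bigram frequencies (highest first):
  high high: 16
  high student: 7
  student high: 7
  student student: 5
  high run: 4
  run high: 3
  … (2 more, each ≤ 2)

"high high", 16 times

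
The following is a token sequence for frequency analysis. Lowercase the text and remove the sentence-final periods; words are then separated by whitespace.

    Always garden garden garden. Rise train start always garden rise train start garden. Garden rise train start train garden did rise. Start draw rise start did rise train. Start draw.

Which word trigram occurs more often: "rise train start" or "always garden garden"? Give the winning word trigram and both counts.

"rise train start": 4 occurrences
"always garden garden": 1 occurrence

"rise train start" (4 vs 1)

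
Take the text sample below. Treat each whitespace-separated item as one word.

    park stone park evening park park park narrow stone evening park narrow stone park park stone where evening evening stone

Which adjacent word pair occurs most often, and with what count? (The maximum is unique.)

"park park", 3 times

Bigram frequencies (highest first):
  park park: 3
  park stone: 2
  stone park: 2
  evening park: 2
  park narrow: 2
  narrow stone: 2
  … (6 more, each ≤ 1)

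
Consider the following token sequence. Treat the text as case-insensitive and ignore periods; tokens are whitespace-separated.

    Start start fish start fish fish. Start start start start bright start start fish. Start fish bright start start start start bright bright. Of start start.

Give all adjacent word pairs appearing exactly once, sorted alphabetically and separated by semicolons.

Bigram counts meeting the condition (exactly once):
  bright bright: 1
  bright of: 1
  fish bright: 1
  fish fish: 1
  of start: 1

bright bright; bright of; fish bright; fish fish; of start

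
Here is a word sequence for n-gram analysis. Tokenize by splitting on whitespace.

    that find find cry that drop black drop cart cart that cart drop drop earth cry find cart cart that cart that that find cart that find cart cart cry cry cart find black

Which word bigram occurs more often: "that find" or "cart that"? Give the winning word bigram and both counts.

"that find": 3 occurrences
"cart that": 4 occurrences

"cart that" (4 vs 3)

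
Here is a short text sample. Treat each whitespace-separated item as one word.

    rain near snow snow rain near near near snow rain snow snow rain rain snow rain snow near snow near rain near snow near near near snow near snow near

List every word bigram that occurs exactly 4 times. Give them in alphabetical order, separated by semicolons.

near near; snow rain

Bigram counts meeting the condition (exactly 4 times):
  near near: 4
  snow rain: 4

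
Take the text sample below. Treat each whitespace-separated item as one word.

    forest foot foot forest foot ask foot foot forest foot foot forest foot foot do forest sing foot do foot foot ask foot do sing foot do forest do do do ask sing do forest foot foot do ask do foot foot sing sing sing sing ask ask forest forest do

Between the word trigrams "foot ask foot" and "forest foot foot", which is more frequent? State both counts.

"foot ask foot": 2 occurrences
"forest foot foot": 4 occurrences

"forest foot foot" (4 vs 2)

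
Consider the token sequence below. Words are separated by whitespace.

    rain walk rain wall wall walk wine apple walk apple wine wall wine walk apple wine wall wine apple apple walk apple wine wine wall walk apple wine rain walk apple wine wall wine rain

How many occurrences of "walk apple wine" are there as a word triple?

5

Scanning the 33 overlapping trigram windows for "walk apple wine":
  position 9–11: walk apple wine
  position 14–16: walk apple wine
  position 21–23: walk apple wine
  position 26–28: walk apple wine
  position 30–32: walk apple wine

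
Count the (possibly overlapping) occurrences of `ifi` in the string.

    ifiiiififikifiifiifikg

Sliding a length-3 window over the 22 characters (20 positions):
  position 1–3: ifi
  position 6–8: ifi
  position 8–10: ifi
  position 12–14: ifi
  position 15–17: ifi
  position 18–20: ifi

6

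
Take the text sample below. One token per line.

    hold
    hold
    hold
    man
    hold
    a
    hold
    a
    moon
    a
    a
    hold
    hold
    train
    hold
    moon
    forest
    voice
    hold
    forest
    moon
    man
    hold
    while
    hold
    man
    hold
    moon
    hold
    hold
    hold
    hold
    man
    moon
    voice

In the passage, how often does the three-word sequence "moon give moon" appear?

Scanning the 33 overlapping trigram windows for "moon give moon":
  (none found)

0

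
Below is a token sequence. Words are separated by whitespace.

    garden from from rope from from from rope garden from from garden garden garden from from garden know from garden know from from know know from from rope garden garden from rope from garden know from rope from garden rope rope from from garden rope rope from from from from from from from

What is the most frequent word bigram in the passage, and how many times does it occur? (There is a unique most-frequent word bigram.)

"from from", 14 times

Bigram frequencies (highest first):
  from from: 14
  from garden: 6
  from rope: 5
  rope from: 5
  garden from: 4
  know from: 4
  … (7 more, each ≤ 3)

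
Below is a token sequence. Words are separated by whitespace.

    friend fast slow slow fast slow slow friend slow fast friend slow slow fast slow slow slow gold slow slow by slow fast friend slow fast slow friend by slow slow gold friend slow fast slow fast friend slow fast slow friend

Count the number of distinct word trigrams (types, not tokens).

24

42 tokens → 40 trigram windows in total.
Repeated trigrams (each contributes count−1 duplicates):
  slow fast slow: 5
  friend slow fast: 4
  fast friend slow: 3
  fast slow slow: 3
  slow fast friend: 3
  fast slow friend: 2
  slow slow fast: 2
  slow slow gold: 2
16 duplicate windows → 40 − 16 = 24 distinct.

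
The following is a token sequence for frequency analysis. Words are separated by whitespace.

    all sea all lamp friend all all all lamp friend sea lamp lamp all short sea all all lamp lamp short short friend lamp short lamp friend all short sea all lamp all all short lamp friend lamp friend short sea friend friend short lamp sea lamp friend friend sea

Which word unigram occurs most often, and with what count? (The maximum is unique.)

"lamp", 13 times

Unigram frequencies (highest first):
  lamp: 13
  all: 12
  friend: 10
  short: 8
  sea: 7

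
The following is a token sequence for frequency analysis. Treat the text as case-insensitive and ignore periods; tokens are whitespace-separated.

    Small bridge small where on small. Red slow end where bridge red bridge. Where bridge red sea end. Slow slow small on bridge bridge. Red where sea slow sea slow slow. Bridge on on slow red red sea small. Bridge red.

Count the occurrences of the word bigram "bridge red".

4

Scanning the 40 overlapping bigram windows for "bridge red":
  position 11–12: bridge red
  position 15–16: bridge red
  position 24–25: bridge red
  position 40–41: bridge red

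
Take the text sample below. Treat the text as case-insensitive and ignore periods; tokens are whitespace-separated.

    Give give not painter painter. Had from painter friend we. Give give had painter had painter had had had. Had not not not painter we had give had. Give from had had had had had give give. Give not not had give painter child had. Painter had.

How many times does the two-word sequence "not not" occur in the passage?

3

Scanning the 46 overlapping bigram windows for "not not":
  position 21–22: not not
  position 22–23: not not
  position 39–40: not not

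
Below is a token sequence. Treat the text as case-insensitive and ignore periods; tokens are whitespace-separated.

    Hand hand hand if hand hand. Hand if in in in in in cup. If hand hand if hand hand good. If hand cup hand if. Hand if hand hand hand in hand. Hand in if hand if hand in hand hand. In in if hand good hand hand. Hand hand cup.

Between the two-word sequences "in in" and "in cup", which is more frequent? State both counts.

"in in" (5 vs 1)

"in in": 5 occurrences
"in cup": 1 occurrence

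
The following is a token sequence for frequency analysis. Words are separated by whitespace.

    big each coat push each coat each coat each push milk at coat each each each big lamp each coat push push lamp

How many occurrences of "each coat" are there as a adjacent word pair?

4

Scanning the 22 overlapping bigram windows for "each coat":
  position 2–3: each coat
  position 5–6: each coat
  position 7–8: each coat
  position 19–20: each coat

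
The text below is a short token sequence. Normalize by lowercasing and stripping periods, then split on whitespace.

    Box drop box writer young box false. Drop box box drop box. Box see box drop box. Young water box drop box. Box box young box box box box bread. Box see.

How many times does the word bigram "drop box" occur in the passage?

5

Scanning the 31 overlapping bigram windows for "drop box":
  position 2–3: drop box
  position 8–9: drop box
  position 11–12: drop box
  position 16–17: drop box
  position 21–22: drop box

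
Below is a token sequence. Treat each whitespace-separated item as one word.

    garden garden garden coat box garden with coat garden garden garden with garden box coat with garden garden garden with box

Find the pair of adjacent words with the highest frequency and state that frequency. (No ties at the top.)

Bigram frequencies (highest first):
  garden garden: 6
  garden with: 3
  with garden: 2
  garden coat: 1
  coat box: 1
  box garden: 1
  … (6 more, each ≤ 1)

"garden garden", 6 times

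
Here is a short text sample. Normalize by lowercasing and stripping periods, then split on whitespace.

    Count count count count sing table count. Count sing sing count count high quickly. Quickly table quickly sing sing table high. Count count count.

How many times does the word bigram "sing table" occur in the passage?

Scanning the 23 overlapping bigram windows for "sing table":
  position 5–6: sing table
  position 19–20: sing table

2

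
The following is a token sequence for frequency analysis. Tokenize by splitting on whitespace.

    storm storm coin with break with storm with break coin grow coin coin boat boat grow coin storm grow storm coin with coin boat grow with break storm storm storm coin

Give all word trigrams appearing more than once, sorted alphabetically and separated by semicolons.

storm coin with; storm storm coin

Trigram counts meeting the condition (more than once):
  storm coin with: 2
  storm storm coin: 2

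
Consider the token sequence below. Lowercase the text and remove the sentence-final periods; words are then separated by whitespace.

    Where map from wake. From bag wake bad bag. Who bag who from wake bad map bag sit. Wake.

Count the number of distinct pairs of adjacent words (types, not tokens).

15

19 tokens → 18 bigram windows in total.
Repeated bigrams (each contributes count−1 duplicates):
  bag who: 2
  from wake: 2
  wake bad: 2
3 duplicate windows → 18 − 3 = 15 distinct.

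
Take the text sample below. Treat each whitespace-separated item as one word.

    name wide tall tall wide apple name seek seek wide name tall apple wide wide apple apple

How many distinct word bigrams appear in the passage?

15

17 tokens → 16 bigram windows in total.
Repeated bigrams (each contributes count−1 duplicates):
  wide apple: 2
1 duplicate windows → 16 − 1 = 15 distinct.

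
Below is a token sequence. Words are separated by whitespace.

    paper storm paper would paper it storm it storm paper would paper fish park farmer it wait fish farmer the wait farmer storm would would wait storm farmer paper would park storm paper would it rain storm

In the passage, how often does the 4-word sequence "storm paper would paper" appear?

2

Scanning the 34 overlapping 4-gram windows for "storm paper would paper":
  position 2–5: storm paper would paper
  position 9–12: storm paper would paper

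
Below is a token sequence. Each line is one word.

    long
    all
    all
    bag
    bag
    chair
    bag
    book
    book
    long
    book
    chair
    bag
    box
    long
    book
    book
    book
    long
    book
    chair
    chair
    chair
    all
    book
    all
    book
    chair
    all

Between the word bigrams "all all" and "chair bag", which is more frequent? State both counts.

"chair bag" (2 vs 1)

"all all": 1 occurrence
"chair bag": 2 occurrences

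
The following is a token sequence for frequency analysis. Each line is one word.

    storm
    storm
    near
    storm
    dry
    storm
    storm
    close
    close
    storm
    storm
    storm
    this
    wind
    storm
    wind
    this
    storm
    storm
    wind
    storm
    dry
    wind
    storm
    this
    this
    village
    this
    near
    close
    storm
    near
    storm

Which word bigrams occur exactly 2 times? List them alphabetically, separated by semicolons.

Bigram counts meeting the condition (exactly 2 times):
  close storm: 2
  near storm: 2
  storm dry: 2
  storm near: 2
  storm this: 2
  storm wind: 2

close storm; near storm; storm dry; storm near; storm this; storm wind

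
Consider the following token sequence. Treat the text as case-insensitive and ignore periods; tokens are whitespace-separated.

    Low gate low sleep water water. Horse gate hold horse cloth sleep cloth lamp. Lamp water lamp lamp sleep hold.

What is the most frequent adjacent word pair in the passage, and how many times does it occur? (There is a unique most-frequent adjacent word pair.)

"lamp lamp", 2 times

Bigram frequencies (highest first):
  lamp lamp: 2
  low gate: 1
  gate low: 1
  low sleep: 1
  sleep water: 1
  water water: 1
  … (12 more, each ≤ 1)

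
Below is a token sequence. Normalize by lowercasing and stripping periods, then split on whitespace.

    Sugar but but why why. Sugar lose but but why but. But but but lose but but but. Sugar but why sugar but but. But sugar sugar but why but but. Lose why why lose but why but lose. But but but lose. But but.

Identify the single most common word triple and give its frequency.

Trigram frequencies (highest first):
  but but but: 5
  lose but but: 4
  but why but: 3
  but but lose: 3
  but lose but: 3
  sugar but but: 2
  … (19 more, each ≤ 2)

"but but but", 5 times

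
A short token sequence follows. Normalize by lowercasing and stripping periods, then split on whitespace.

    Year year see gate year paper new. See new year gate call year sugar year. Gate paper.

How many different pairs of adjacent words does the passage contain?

15

17 tokens → 16 bigram windows in total.
Repeated bigrams (each contributes count−1 duplicates):
  year gate: 2
1 duplicate windows → 16 − 1 = 15 distinct.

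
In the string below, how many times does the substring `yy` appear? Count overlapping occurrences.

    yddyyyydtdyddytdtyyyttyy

6

Sliding a length-2 window over the 24 characters (23 positions):
  position 4–5: yy
  position 5–6: yy
  position 6–7: yy
  position 18–19: yy
  position 19–20: yy
  position 23–24: yy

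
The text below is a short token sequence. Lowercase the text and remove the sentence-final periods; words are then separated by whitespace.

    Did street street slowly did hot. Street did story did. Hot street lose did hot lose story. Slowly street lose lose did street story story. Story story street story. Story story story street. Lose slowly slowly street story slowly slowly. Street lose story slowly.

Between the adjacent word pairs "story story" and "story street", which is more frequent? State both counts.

"story story": 6 occurrences
"story street": 2 occurrences

"story story" (6 vs 2)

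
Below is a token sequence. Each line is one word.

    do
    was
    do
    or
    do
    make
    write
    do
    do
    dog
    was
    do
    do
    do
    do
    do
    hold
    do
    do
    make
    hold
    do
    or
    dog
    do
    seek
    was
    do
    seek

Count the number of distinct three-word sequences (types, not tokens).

29 tokens → 27 trigram windows in total.
Repeated trigrams (each contributes count−1 duplicates):
  do do do: 3
2 duplicate windows → 27 − 2 = 25 distinct.

25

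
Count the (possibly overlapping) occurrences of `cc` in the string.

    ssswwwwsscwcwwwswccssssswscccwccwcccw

6

Sliding a length-2 window over the 37 characters (36 positions):
  position 18–19: cc
  position 27–28: cc
  position 28–29: cc
  position 31–32: cc
  position 34–35: cc
  position 35–36: cc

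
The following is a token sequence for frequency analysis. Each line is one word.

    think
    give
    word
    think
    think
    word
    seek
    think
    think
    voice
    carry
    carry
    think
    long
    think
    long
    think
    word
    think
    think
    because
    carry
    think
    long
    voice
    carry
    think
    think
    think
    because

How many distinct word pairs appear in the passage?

16

30 tokens → 29 bigram windows in total.
Repeated bigrams (each contributes count−1 duplicates):
  think think: 5
  carry think: 3
  think long: 3
  long think: 2
  think because: 2
  think word: 2
  voice carry: 2
  word think: 2
13 duplicate windows → 29 − 13 = 16 distinct.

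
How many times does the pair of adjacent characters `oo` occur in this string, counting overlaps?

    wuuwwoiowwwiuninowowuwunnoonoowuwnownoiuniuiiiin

2

Sliding a length-2 window over the 48 characters (47 positions):
  position 26–27: oo
  position 29–30: oo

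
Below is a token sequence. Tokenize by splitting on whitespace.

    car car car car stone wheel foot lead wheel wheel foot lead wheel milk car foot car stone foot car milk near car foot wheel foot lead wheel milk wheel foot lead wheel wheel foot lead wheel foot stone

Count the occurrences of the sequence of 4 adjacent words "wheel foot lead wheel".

Scanning the 36 overlapping 4-gram windows for "wheel foot lead wheel":
  position 6–9: wheel foot lead wheel
  position 10–13: wheel foot lead wheel
  position 25–28: wheel foot lead wheel
  position 30–33: wheel foot lead wheel
  position 34–37: wheel foot lead wheel

5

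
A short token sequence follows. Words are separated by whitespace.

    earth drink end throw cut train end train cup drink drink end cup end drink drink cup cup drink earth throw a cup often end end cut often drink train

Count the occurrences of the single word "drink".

Scanning the 30 tokens for "drink":
  position 2: drink
  position 10: drink
  position 11: drink
  position 15: drink
  position 16: drink
  position 19: drink
  position 29: drink

7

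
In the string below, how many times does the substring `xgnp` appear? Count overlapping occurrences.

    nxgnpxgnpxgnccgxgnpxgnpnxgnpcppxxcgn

Sliding a length-4 window over the 36 characters (33 positions):
  position 2–5: xgnp
  position 6–9: xgnp
  position 16–19: xgnp
  position 20–23: xgnp
  position 25–28: xgnp

5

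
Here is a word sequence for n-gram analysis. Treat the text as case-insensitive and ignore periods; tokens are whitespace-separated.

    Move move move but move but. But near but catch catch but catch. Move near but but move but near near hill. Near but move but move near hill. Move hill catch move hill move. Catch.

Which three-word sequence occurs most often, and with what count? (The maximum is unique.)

Trigram frequencies (highest first):
  but move but: 3
  move but move: 2
  move move move: 1
  move move but: 1
  move but but: 1
  but but near: 1
  … (25 more, each ≤ 1)

"but move but", 3 times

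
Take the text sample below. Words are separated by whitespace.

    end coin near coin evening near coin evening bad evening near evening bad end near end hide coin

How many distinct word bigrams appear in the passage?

13

18 tokens → 17 bigram windows in total.
Repeated bigrams (each contributes count−1 duplicates):
  coin evening: 2
  evening bad: 2
  evening near: 2
  near coin: 2
4 duplicate windows → 17 − 4 = 13 distinct.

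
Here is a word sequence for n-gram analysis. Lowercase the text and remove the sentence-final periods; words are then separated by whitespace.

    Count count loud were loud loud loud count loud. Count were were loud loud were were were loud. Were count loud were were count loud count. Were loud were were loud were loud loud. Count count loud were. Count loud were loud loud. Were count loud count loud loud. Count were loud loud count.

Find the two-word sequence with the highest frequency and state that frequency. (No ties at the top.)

"loud were", 9 times

Bigram frequencies (highest first):
  loud were: 9
  count loud: 8
  were loud: 8
  loud loud: 7
  loud count: 7
  were were: 5
  … (3 more, each ≤ 4)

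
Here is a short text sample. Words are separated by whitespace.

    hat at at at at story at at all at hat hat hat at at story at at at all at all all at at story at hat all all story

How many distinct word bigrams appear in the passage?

31 tokens → 30 bigram windows in total.
Repeated bigrams (each contributes count−1 duplicates):
  at at: 8
  all at: 3
  at all: 3
  at story: 3
  story at: 3
  all all: 2
  at hat: 2
  hat at: 2
  … (1 more repeated)
19 duplicate windows → 30 − 19 = 11 distinct.

11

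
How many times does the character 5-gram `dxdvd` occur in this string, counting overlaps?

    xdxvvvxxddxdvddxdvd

Sliding a length-5 window over the 19 characters (15 positions):
  position 10–14: dxdvd
  position 15–19: dxdvd

2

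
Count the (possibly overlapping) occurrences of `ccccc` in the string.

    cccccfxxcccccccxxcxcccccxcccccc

7

Sliding a length-5 window over the 31 characters (27 positions):
  position 1–5: ccccc
  position 9–13: ccccc
  position 10–14: ccccc
  position 11–15: ccccc
  position 20–24: ccccc
  position 26–30: ccccc
  position 27–31: ccccc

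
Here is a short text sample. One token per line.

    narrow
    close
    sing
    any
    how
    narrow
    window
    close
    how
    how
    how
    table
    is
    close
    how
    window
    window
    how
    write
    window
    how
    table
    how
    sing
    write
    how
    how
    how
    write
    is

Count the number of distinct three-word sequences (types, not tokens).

30 tokens → 28 trigram windows in total.
Repeated trigrams (each contributes count−1 duplicates):
  how how how: 2
1 duplicate windows → 28 − 1 = 27 distinct.

27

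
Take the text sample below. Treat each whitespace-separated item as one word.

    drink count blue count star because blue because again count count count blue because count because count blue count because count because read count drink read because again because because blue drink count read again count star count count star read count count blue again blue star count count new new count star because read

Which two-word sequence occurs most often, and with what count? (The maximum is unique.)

"count count", 5 times

Bigram frequencies (highest first):
  count count: 5
  count blue: 4
  count star: 4
  because count: 3
  count because: 3
  drink count: 2
  … (24 more, each ≤ 2)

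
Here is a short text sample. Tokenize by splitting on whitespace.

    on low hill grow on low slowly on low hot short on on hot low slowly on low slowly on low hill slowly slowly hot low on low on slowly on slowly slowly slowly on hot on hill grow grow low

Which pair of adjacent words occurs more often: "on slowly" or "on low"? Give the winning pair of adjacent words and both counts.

"on low" (6 vs 2)

"on slowly": 2 occurrences
"on low": 6 occurrences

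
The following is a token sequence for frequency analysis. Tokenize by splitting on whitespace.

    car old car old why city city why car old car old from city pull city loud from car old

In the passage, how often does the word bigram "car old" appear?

5

Scanning the 19 overlapping bigram windows for "car old":
  position 1–2: car old
  position 3–4: car old
  position 9–10: car old
  position 11–12: car old
  position 19–20: car old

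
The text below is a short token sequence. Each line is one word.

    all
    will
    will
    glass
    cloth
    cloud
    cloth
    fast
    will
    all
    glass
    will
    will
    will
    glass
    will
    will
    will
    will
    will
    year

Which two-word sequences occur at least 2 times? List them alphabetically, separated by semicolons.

glass will; will glass; will will

Bigram counts meeting the condition (at least 2 times):
  glass will: 2
  will glass: 2
  will will: 7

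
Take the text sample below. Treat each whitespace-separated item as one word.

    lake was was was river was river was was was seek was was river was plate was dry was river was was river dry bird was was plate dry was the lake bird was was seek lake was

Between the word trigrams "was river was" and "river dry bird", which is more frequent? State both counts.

"was river was" (4 vs 1)

"was river was": 4 occurrences
"river dry bird": 1 occurrence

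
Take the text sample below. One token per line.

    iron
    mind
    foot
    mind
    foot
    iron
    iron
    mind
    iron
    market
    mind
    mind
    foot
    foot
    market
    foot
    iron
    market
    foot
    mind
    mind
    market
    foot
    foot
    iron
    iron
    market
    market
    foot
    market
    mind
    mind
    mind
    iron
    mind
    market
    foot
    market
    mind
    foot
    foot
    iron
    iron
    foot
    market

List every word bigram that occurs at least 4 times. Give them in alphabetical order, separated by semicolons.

Bigram counts meeting the condition (at least 4 times):
  foot iron: 4
  foot market: 4
  market foot: 5
  mind foot: 4
  mind mind: 4

foot iron; foot market; market foot; mind foot; mind mind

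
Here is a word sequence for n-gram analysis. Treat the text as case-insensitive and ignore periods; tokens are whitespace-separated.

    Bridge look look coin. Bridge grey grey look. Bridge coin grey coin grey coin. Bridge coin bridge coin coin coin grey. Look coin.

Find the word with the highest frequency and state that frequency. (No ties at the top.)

Unigram frequencies (highest first):
  coin: 9
  bridge: 5
  grey: 5
  look: 4

"coin", 9 times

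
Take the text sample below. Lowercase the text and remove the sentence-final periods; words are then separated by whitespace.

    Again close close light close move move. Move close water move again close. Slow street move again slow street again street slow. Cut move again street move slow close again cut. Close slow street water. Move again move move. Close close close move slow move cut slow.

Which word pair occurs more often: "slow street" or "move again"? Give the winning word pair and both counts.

"move again" (4 vs 3)

"slow street": 3 occurrences
"move again": 4 occurrences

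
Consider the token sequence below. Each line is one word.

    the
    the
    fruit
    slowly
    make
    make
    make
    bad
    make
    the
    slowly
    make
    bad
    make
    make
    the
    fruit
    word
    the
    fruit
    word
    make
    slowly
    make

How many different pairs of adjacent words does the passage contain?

24 tokens → 23 bigram windows in total.
Repeated bigrams (each contributes count−1 duplicates):
  make make: 3
  slowly make: 3
  the fruit: 3
  bad make: 2
  fruit word: 2
  make bad: 2
  make the: 2
10 duplicate windows → 23 − 10 = 13 distinct.

13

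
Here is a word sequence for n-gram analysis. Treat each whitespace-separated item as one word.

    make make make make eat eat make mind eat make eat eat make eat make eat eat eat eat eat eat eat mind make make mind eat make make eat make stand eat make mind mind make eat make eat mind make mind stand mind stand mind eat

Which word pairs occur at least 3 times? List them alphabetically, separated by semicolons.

Bigram counts meeting the condition (at least 3 times):
  eat eat: 8
  eat make: 8
  make eat: 7
  make make: 5
  make mind: 4
  mind eat: 3
  mind make: 3

eat eat; eat make; make eat; make make; make mind; mind eat; mind make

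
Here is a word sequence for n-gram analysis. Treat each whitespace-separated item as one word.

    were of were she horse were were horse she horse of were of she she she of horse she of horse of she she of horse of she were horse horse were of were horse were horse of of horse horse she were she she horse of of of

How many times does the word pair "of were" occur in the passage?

Scanning the 48 overlapping bigram windows for "of were":
  position 2–3: of were
  position 11–12: of were
  position 33–34: of were

3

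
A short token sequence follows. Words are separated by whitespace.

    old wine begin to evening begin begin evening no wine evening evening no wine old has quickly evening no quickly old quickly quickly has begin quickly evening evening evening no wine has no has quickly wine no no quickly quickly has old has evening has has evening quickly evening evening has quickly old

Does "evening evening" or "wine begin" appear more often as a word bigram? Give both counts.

"evening evening": 4 occurrences
"wine begin": 1 occurrence

"evening evening" (4 vs 1)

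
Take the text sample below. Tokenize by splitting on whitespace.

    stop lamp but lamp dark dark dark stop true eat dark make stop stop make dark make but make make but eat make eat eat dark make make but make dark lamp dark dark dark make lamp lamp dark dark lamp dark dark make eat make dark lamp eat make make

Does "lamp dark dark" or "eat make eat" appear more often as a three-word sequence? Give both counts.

"lamp dark dark" (4 vs 1)

"lamp dark dark": 4 occurrences
"eat make eat": 1 occurrence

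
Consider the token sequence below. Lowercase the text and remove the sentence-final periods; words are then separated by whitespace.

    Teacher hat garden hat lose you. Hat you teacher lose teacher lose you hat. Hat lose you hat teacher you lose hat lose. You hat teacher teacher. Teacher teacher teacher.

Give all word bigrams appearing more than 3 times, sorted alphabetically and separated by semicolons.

lose you; teacher teacher; you hat

Bigram counts meeting the condition (more than 3 times):
  lose you: 4
  teacher teacher: 4
  you hat: 4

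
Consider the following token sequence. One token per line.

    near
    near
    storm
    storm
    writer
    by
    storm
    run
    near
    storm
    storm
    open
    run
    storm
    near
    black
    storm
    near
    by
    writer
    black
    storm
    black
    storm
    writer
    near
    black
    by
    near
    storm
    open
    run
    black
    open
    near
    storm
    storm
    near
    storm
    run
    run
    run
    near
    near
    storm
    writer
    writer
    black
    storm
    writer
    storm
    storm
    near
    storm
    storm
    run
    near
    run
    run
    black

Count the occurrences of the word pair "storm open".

Scanning the 59 overlapping bigram windows for "storm open":
  position 11–12: storm open
  position 30–31: storm open

2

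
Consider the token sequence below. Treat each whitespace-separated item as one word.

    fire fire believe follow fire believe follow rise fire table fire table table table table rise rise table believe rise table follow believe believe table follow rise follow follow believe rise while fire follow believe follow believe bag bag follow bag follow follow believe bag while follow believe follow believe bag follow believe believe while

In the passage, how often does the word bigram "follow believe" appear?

8

Scanning the 54 overlapping bigram windows for "follow believe":
  position 22–23: follow believe
  position 29–30: follow believe
  position 34–35: follow believe
  position 36–37: follow believe
  position 43–44: follow believe
  position 47–48: follow believe
  position 49–50: follow believe
  position 52–53: follow believe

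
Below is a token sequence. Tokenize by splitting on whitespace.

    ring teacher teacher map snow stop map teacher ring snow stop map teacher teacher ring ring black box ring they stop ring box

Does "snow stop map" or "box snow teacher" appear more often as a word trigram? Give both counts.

"snow stop map" (2 vs 0)

"snow stop map": 2 occurrences
"box snow teacher": 0 occurrences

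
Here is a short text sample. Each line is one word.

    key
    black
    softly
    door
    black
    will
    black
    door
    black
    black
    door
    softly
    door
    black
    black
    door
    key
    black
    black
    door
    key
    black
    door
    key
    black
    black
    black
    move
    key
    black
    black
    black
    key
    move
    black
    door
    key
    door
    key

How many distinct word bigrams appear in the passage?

39 tokens → 38 bigram windows in total.
Repeated bigrams (each contributes count−1 duplicates):
  black black: 7
  black door: 6
  door key: 5
  key black: 5
  door black: 3
  softly door: 2
22 duplicate windows → 38 − 22 = 16 distinct.

16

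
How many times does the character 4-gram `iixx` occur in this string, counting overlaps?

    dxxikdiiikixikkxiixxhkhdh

1

Sliding a length-4 window over the 25 characters (22 positions):
  position 17–20: iixx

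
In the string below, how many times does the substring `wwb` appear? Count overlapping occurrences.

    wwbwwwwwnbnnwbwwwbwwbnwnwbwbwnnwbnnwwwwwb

Sliding a length-3 window over the 41 characters (39 positions):
  position 1–3: wwb
  position 16–18: wwb
  position 19–21: wwb
  position 39–41: wwb

4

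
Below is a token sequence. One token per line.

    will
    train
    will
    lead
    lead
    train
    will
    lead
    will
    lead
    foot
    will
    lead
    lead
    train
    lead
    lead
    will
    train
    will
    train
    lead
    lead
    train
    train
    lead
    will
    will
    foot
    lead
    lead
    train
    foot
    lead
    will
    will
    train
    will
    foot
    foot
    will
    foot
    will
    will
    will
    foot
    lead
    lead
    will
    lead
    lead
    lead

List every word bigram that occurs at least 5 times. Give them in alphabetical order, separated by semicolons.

Bigram counts meeting the condition (at least 5 times):
  lead lead: 8
  lead will: 5
  will lead: 5

lead lead; lead will; will lead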